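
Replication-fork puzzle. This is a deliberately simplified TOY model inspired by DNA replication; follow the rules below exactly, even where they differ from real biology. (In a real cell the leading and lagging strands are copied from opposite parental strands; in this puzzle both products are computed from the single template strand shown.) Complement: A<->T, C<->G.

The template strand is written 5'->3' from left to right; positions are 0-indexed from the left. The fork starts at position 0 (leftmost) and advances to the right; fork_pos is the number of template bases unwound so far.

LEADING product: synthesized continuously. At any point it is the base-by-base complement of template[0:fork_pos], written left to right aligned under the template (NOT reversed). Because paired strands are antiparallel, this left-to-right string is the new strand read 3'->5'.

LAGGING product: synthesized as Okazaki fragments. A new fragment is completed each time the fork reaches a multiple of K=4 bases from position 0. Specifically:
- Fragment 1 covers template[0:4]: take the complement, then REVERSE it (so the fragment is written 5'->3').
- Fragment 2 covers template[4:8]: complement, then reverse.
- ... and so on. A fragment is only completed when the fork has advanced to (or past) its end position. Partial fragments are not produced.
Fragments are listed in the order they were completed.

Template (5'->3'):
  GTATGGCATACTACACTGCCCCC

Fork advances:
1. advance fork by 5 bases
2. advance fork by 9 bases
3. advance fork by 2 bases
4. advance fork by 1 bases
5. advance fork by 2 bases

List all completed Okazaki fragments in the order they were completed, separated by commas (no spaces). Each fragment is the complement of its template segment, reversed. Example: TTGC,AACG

Step 1: advance 5 -> fork_pos = 0 + 5 = 5. Reached multiple(s) of 4: 4 -> fragment 1 completed (1 total).
Step 2: advance 9 -> fork_pos = 5 + 9 = 14. Reached multiple(s) of 4: 8, 12 -> fragments 2-3 completed (3 total).
Step 3: advance 2 -> fork_pos = 14 + 2 = 16. Reached multiple(s) of 4: 16 -> fragment 4 completed (4 total).
Step 4: advance 1 -> fork_pos = 16 + 1 = 17. Next multiple of 4 is 20 (not reached); still 4 fragment(s).
Step 5: advance 2 -> fork_pos = 17 + 2 = 19. Next multiple of 4 is 20 (not reached); still 4 fragment(s).
Final fork_pos = 19, so 4 fragment(s) are complete. Build each: template segment -> complement -> reverse.
Fragment 1: template[0:4] = GTAT -> complement CATA -> reversed ATAC
Fragment 2: template[4:8] = GGCA -> complement CCGT -> reversed TGCC
Fragment 3: template[8:12] = TACT -> complement ATGA -> reversed AGTA
Fragment 4: template[12:16] = ACAC -> complement TGTG -> reversed GTGT

Answer: ATAC,TGCC,AGTA,GTGT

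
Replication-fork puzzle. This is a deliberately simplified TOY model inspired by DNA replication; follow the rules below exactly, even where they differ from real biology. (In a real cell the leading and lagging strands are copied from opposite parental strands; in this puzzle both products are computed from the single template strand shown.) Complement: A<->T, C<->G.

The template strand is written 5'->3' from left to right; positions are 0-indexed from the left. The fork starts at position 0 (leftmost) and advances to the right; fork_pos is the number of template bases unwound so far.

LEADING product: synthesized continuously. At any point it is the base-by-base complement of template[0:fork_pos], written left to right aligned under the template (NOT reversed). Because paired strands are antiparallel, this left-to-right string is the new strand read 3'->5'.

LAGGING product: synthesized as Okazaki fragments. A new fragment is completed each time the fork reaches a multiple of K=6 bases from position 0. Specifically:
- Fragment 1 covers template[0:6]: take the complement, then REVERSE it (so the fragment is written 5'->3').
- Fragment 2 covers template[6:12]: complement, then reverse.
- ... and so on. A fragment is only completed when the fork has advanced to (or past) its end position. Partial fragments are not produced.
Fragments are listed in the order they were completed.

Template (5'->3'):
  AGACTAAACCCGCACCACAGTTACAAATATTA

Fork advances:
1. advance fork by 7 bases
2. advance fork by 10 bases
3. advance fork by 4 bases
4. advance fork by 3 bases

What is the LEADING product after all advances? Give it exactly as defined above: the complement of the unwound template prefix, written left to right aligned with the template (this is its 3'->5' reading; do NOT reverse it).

Answer: TCTGATTTGGGCGTGGTGTCAATG

Derivation:
Step 1: advance 7 -> fork_pos = 0 + 7 = 7.
Step 2: advance 10 -> fork_pos = 7 + 10 = 17.
Step 3: advance 4 -> fork_pos = 17 + 4 = 21.
Step 4: advance 3 -> fork_pos = 21 + 3 = 24.
Unwound prefix: template[0:24] = AGACTAAACCCGCACCACAGTTAC
Complement it base by base (A<->T, C<->G), keeping left-to-right order:
  [0:5] AGACT -> TCTGA
  [5:10] AAACC -> TTTGG
  [10:15] CGCAC -> GCGTG
  [15:20] CACAG -> GTGTC
  [20:24] TTAC -> AATG
Concatenate: TCTGATTTGGGCGTGGTGTCAATG (length 24; written aligned with the template, i.e. 3'->5').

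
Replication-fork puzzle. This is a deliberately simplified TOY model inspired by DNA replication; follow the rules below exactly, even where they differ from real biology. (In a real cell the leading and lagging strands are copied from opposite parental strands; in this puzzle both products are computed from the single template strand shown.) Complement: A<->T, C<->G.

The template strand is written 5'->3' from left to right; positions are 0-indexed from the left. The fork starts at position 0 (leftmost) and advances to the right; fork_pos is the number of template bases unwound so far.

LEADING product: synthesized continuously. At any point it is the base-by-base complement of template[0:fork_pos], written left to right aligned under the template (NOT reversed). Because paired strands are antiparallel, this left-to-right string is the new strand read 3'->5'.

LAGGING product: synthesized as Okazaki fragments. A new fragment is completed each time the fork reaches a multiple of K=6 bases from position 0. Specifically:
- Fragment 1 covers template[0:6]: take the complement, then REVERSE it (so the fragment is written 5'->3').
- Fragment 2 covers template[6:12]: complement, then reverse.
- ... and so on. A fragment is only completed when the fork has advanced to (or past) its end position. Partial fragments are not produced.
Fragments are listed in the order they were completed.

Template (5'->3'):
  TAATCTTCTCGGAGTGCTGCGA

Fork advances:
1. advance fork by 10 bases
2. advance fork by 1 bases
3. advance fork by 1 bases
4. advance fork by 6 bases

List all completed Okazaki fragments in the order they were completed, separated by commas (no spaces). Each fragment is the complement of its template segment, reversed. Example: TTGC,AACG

Step 1: advance 10 -> fork_pos = 0 + 10 = 10. Reached multiple(s) of 6: 6 -> fragment 1 completed (1 total).
Step 2: advance 1 -> fork_pos = 10 + 1 = 11. Next multiple of 6 is 12 (not reached); still 1 fragment(s).
Step 3: advance 1 -> fork_pos = 11 + 1 = 12. Reached multiple(s) of 6: 12 -> fragment 2 completed (2 total).
Step 4: advance 6 -> fork_pos = 12 + 6 = 18. Reached multiple(s) of 6: 18 -> fragment 3 completed (3 total).
Final fork_pos = 18, so 3 fragment(s) are complete. Build each: template segment -> complement -> reverse.
Fragment 1: template[0:6] = TAATCT -> complement ATTAGA -> reversed AGATTA
Fragment 2: template[6:12] = TCTCGG -> complement AGAGCC -> reversed CCGAGA
Fragment 3: template[12:18] = AGTGCT -> complement TCACGA -> reversed AGCACT

Answer: AGATTA,CCGAGA,AGCACT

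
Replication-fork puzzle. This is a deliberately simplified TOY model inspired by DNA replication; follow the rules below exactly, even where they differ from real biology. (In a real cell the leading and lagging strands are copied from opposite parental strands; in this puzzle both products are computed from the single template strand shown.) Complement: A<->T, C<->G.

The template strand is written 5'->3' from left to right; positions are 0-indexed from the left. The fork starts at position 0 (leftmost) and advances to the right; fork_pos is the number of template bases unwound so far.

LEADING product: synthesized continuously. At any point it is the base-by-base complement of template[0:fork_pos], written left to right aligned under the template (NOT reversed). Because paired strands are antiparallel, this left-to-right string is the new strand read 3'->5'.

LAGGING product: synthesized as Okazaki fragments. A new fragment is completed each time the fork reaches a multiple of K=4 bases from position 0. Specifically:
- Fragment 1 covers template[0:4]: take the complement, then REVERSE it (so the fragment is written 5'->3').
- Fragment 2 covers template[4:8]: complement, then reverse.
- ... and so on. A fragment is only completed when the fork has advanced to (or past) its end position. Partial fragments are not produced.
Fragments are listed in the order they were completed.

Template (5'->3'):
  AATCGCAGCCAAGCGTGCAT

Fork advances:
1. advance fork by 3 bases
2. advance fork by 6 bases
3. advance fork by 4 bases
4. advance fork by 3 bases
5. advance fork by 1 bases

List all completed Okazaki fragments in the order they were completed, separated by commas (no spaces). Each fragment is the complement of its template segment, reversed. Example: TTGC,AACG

Step 1: advance 3 -> fork_pos = 0 + 3 = 3. Next multiple of 4 is 4 (not reached); still 0 fragment(s).
Step 2: advance 6 -> fork_pos = 3 + 6 = 9. Reached multiple(s) of 4: 4, 8 -> fragments 1-2 completed (2 total).
Step 3: advance 4 -> fork_pos = 9 + 4 = 13. Reached multiple(s) of 4: 12 -> fragment 3 completed (3 total).
Step 4: advance 3 -> fork_pos = 13 + 3 = 16. Reached multiple(s) of 4: 16 -> fragment 4 completed (4 total).
Step 5: advance 1 -> fork_pos = 16 + 1 = 17. Next multiple of 4 is 20 (not reached); still 4 fragment(s).
Final fork_pos = 17, so 4 fragment(s) are complete. Build each: template segment -> complement -> reverse.
Fragment 1: template[0:4] = AATC -> complement TTAG -> reversed GATT
Fragment 2: template[4:8] = GCAG -> complement CGTC -> reversed CTGC
Fragment 3: template[8:12] = CCAA -> complement GGTT -> reversed TTGG
Fragment 4: template[12:16] = GCGT -> complement CGCA -> reversed ACGC

Answer: GATT,CTGC,TTGG,ACGC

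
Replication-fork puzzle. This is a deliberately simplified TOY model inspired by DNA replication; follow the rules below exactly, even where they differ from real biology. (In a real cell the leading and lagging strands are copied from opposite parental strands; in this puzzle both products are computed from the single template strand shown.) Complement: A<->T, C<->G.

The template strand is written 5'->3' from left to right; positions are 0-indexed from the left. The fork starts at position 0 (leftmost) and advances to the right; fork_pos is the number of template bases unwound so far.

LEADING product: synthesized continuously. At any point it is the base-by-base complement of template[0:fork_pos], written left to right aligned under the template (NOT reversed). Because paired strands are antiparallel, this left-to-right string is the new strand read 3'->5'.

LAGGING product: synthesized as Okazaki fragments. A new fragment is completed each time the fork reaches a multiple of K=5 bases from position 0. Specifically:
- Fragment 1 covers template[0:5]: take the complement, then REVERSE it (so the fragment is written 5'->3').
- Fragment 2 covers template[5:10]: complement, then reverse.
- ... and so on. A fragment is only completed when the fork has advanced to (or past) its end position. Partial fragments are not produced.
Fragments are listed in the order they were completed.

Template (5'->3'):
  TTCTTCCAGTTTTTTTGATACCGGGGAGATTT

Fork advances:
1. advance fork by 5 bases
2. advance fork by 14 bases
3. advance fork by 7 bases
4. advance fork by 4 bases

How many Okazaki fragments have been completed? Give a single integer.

Answer: 6

Derivation:
Step 1: advance 5 -> fork_pos = 0 + 5 = 5. Reached multiple(s) of 5: 5 -> fragment 1 completed (1 total).
Step 2: advance 14 -> fork_pos = 5 + 14 = 19. Reached multiple(s) of 5: 10, 15 -> fragments 2-3 completed (3 total).
Step 3: advance 7 -> fork_pos = 19 + 7 = 26. Reached multiple(s) of 5: 20, 25 -> fragments 4-5 completed (5 total).
Step 4: advance 4 -> fork_pos = 26 + 4 = 30. Reached multiple(s) of 5: 30 -> fragment 6 completed (6 total).
Check: final fork_pos = 30; the multiples of 5 that are <= 30 are 5..30 -> 30 // 5 = 6 completed fragment(s).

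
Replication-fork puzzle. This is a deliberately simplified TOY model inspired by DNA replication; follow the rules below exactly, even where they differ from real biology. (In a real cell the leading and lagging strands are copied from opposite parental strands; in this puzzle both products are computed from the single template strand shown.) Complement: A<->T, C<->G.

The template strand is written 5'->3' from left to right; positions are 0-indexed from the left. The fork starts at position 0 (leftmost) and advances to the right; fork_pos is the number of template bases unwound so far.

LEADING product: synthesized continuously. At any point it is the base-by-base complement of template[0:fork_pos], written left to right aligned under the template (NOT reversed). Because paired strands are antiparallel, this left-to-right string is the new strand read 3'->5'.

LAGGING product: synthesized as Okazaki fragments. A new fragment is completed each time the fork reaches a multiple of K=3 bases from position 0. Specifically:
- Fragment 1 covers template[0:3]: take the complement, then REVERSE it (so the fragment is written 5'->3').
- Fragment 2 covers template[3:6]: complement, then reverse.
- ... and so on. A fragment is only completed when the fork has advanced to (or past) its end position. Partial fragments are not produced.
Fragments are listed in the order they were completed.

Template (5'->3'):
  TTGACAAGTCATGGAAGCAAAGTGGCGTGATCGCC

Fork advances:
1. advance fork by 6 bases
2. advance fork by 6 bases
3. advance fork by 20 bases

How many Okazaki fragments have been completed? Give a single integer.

Answer: 10

Derivation:
Step 1: advance 6 -> fork_pos = 0 + 6 = 6. Reached multiple(s) of 3: 3, 6 -> fragments 1-2 completed (2 total).
Step 2: advance 6 -> fork_pos = 6 + 6 = 12. Reached multiple(s) of 3: 9, 12 -> fragments 3-4 completed (4 total).
Step 3: advance 20 -> fork_pos = 12 + 20 = 32. Reached multiple(s) of 3: 15, 18, 21, 24, 27, 30 -> fragments 5-10 completed (10 total).
Check: final fork_pos = 32; the multiples of 3 that are <= 32 are 3..30 -> 32 // 3 = 10 completed fragment(s).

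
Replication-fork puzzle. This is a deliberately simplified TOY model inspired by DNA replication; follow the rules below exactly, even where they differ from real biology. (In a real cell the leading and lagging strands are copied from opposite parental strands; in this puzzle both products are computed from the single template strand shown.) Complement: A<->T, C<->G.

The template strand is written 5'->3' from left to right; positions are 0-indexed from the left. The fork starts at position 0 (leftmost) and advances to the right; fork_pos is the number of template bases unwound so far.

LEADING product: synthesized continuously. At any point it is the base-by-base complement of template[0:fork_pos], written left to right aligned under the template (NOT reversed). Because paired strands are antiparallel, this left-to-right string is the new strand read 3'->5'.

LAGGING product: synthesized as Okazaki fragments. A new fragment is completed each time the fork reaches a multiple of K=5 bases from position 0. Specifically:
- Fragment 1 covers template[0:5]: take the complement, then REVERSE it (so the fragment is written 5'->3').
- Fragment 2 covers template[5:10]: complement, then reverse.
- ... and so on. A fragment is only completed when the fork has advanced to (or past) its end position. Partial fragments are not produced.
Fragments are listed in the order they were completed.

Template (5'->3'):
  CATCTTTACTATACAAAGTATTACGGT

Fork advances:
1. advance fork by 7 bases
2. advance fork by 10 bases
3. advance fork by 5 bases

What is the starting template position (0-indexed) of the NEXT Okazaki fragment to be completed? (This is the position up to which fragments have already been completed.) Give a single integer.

Step 1: advance 7 -> fork_pos = 0 + 7 = 7. Reached multiple(s) of 5: 5 -> fragment 1 completed (1 total).
Step 2: advance 10 -> fork_pos = 7 + 10 = 17. Reached multiple(s) of 5: 10, 15 -> fragments 2-3 completed (3 total).
Step 3: advance 5 -> fork_pos = 17 + 5 = 22. Reached multiple(s) of 5: 20 -> fragment 4 completed (4 total).
4 fragment(s) completed, covering template[0:20] (4 x 5 = 20). The next fragment, fragment 5, covers template[20:25], so it starts at position 20.

Answer: 20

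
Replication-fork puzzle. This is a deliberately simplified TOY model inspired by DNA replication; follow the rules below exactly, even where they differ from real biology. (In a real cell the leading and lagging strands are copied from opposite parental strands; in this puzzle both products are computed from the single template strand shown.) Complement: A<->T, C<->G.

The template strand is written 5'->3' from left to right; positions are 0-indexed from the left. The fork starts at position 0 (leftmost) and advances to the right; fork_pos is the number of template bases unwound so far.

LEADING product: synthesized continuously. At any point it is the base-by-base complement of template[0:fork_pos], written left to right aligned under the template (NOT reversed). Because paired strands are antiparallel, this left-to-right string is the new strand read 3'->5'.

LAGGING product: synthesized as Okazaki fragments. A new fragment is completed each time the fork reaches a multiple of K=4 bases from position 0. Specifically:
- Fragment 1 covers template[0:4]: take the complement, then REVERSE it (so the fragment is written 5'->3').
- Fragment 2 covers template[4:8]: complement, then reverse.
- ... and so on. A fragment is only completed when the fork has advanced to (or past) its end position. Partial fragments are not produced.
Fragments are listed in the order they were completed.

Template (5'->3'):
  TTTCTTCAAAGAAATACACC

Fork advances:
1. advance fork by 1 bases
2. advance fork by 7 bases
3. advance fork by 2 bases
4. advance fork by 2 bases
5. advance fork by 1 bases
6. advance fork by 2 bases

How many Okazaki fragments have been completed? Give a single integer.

Answer: 3

Derivation:
Step 1: advance 1 -> fork_pos = 0 + 1 = 1. Next multiple of 4 is 4 (not reached); still 0 fragment(s).
Step 2: advance 7 -> fork_pos = 1 + 7 = 8. Reached multiple(s) of 4: 4, 8 -> fragments 1-2 completed (2 total).
Step 3: advance 2 -> fork_pos = 8 + 2 = 10. Next multiple of 4 is 12 (not reached); still 2 fragment(s).
Step 4: advance 2 -> fork_pos = 10 + 2 = 12. Reached multiple(s) of 4: 12 -> fragment 3 completed (3 total).
Step 5: advance 1 -> fork_pos = 12 + 1 = 13. Next multiple of 4 is 16 (not reached); still 3 fragment(s).
Step 6: advance 2 -> fork_pos = 13 + 2 = 15. Next multiple of 4 is 16 (not reached); still 3 fragment(s).
Check: final fork_pos = 15; the multiples of 4 that are <= 15 are 4..12 -> 15 // 4 = 3 completed fragment(s).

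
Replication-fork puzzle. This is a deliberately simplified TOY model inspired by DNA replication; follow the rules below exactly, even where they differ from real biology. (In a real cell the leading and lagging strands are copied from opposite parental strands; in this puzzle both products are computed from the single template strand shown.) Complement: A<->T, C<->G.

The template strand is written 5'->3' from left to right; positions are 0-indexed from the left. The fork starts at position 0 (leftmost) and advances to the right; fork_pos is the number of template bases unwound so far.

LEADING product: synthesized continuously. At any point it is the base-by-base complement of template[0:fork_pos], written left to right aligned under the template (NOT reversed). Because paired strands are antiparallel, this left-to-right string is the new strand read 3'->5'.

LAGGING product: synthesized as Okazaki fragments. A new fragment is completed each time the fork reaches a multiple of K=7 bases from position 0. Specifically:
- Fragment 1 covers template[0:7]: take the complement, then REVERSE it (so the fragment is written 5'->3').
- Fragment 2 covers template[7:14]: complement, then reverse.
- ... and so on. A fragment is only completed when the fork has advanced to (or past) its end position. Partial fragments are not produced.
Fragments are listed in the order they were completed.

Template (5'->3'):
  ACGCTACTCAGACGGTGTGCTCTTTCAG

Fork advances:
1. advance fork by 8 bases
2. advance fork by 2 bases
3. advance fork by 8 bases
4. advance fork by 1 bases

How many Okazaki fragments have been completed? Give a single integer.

Answer: 2

Derivation:
Step 1: advance 8 -> fork_pos = 0 + 8 = 8. Reached multiple(s) of 7: 7 -> fragment 1 completed (1 total).
Step 2: advance 2 -> fork_pos = 8 + 2 = 10. Next multiple of 7 is 14 (not reached); still 1 fragment(s).
Step 3: advance 8 -> fork_pos = 10 + 8 = 18. Reached multiple(s) of 7: 14 -> fragment 2 completed (2 total).
Step 4: advance 1 -> fork_pos = 18 + 1 = 19. Next multiple of 7 is 21 (not reached); still 2 fragment(s).
Check: final fork_pos = 19; the multiples of 7 that are <= 19 are 7..14 -> 19 // 7 = 2 completed fragment(s).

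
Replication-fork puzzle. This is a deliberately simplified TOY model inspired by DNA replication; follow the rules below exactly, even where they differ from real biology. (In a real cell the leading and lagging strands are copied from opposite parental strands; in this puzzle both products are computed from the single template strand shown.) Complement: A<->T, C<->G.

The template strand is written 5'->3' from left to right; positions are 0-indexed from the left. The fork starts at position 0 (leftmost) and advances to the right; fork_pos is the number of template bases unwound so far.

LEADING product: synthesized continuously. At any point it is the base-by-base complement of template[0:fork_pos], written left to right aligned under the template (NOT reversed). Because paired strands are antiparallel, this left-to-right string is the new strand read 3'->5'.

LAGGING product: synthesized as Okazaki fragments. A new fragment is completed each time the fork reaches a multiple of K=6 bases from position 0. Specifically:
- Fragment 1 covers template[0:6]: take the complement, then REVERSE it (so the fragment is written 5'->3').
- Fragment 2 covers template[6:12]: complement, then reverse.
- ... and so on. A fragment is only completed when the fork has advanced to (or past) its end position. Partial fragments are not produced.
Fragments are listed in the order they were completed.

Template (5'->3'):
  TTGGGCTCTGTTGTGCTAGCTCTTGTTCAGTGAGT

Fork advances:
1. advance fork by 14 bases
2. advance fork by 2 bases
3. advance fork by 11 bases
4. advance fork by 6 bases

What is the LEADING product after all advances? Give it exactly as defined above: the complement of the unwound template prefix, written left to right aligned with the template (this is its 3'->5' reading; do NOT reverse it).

Answer: AACCCGAGACAACACGATCGAGAACAAGTCACT

Derivation:
Step 1: advance 14 -> fork_pos = 0 + 14 = 14.
Step 2: advance 2 -> fork_pos = 14 + 2 = 16.
Step 3: advance 11 -> fork_pos = 16 + 11 = 27.
Step 4: advance 6 -> fork_pos = 27 + 6 = 33.
Unwound prefix: template[0:33] = TTGGGCTCTGTTGTGCTAGCTCTTGTTCAGTGA
Complement it base by base (A<->T, C<->G), keeping left-to-right order:
  [0:5] TTGGG -> AACCC
  [5:10] CTCTG -> GAGAC
  [10:15] TTGTG -> AACAC
  [15:20] CTAGC -> GATCG
  [20:25] TCTTG -> AGAAC
  [25:30] TTCAG -> AAGTC
  [30:33] TGA -> ACT
Concatenate: AACCCGAGACAACACGATCGAGAACAAGTCACT (length 33; written aligned with the template, i.e. 3'->5').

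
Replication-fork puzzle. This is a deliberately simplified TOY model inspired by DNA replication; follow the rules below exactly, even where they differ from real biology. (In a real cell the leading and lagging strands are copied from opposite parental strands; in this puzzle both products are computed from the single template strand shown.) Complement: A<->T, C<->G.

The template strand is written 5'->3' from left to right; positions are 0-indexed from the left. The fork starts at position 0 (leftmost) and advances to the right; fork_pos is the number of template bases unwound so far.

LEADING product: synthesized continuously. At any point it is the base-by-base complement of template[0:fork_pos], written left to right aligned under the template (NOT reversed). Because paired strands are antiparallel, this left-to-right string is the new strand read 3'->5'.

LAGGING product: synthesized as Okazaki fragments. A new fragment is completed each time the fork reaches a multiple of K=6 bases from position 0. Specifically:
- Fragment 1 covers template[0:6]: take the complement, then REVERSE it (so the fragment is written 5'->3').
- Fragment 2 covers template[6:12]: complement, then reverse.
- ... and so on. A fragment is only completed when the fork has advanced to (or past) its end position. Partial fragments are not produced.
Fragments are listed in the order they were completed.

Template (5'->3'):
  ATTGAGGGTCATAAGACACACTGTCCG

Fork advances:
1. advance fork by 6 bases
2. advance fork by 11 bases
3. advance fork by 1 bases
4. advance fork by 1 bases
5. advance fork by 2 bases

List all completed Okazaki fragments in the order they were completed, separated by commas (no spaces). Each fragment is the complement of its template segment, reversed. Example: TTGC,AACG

Answer: CTCAAT,ATGACC,TGTCTT

Derivation:
Step 1: advance 6 -> fork_pos = 0 + 6 = 6. Reached multiple(s) of 6: 6 -> fragment 1 completed (1 total).
Step 2: advance 11 -> fork_pos = 6 + 11 = 17. Reached multiple(s) of 6: 12 -> fragment 2 completed (2 total).
Step 3: advance 1 -> fork_pos = 17 + 1 = 18. Reached multiple(s) of 6: 18 -> fragment 3 completed (3 total).
Step 4: advance 1 -> fork_pos = 18 + 1 = 19. Next multiple of 6 is 24 (not reached); still 3 fragment(s).
Step 5: advance 2 -> fork_pos = 19 + 2 = 21. Next multiple of 6 is 24 (not reached); still 3 fragment(s).
Final fork_pos = 21, so 3 fragment(s) are complete. Build each: template segment -> complement -> reverse.
Fragment 1: template[0:6] = ATTGAG -> complement TAACTC -> reversed CTCAAT
Fragment 2: template[6:12] = GGTCAT -> complement CCAGTA -> reversed ATGACC
Fragment 3: template[12:18] = AAGACA -> complement TTCTGT -> reversed TGTCTT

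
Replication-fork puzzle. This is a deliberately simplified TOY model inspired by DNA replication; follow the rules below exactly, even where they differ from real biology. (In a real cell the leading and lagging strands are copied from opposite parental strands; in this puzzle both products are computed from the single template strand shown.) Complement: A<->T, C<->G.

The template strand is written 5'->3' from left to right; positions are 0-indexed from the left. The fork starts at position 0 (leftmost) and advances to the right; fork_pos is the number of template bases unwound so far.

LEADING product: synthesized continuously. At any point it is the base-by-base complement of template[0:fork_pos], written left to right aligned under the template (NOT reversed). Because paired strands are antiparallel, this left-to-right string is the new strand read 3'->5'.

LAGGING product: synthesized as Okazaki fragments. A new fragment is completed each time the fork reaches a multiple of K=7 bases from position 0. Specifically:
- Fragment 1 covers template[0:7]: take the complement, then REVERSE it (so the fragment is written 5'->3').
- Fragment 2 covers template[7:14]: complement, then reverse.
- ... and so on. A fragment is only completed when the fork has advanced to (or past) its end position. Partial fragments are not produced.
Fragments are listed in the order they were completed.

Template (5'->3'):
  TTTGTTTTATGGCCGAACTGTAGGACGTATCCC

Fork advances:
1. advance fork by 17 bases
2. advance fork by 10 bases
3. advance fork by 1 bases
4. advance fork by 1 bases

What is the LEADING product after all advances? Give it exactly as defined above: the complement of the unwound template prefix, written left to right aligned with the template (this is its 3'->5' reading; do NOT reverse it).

Answer: AAACAAAATACCGGCTTGACATCCTGCAT

Derivation:
Step 1: advance 17 -> fork_pos = 0 + 17 = 17.
Step 2: advance 10 -> fork_pos = 17 + 10 = 27.
Step 3: advance 1 -> fork_pos = 27 + 1 = 28.
Step 4: advance 1 -> fork_pos = 28 + 1 = 29.
Unwound prefix: template[0:29] = TTTGTTTTATGGCCGAACTGTAGGACGTA
Complement it base by base (A<->T, C<->G), keeping left-to-right order:
  [0:5] TTTGT -> AAACA
  [5:10] TTTAT -> AAATA
  [10:15] GGCCG -> CCGGC
  [15:20] AACTG -> TTGAC
  [20:25] TAGGA -> ATCCT
  [25:29] CGTA -> GCAT
Concatenate: AAACAAAATACCGGCTTGACATCCTGCAT (length 29; written aligned with the template, i.e. 3'->5').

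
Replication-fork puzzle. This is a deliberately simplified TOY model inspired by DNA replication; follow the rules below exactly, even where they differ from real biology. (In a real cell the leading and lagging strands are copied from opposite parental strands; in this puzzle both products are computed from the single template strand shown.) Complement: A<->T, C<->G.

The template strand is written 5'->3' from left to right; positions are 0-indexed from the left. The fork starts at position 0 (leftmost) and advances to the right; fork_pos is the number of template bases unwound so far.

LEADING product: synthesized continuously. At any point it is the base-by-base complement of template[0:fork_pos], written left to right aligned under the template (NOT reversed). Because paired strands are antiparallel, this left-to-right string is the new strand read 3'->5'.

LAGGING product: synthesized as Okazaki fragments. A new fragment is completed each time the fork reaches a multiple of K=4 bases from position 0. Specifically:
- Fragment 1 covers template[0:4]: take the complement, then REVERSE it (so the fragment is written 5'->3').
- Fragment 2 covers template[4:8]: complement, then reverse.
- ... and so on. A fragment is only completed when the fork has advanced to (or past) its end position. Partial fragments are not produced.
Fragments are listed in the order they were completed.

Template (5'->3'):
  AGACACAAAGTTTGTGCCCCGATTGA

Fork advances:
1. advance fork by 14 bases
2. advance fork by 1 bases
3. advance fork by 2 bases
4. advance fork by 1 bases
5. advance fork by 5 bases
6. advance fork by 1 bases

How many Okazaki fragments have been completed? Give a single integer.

Step 1: advance 14 -> fork_pos = 0 + 14 = 14. Reached multiple(s) of 4: 4, 8, 12 -> fragments 1-3 completed (3 total).
Step 2: advance 1 -> fork_pos = 14 + 1 = 15. Next multiple of 4 is 16 (not reached); still 3 fragment(s).
Step 3: advance 2 -> fork_pos = 15 + 2 = 17. Reached multiple(s) of 4: 16 -> fragment 4 completed (4 total).
Step 4: advance 1 -> fork_pos = 17 + 1 = 18. Next multiple of 4 is 20 (not reached); still 4 fragment(s).
Step 5: advance 5 -> fork_pos = 18 + 5 = 23. Reached multiple(s) of 4: 20 -> fragment 5 completed (5 total).
Step 6: advance 1 -> fork_pos = 23 + 1 = 24. Reached multiple(s) of 4: 24 -> fragment 6 completed (6 total).
Check: final fork_pos = 24; the multiples of 4 that are <= 24 are 4..24 -> 24 // 4 = 6 completed fragment(s).

Answer: 6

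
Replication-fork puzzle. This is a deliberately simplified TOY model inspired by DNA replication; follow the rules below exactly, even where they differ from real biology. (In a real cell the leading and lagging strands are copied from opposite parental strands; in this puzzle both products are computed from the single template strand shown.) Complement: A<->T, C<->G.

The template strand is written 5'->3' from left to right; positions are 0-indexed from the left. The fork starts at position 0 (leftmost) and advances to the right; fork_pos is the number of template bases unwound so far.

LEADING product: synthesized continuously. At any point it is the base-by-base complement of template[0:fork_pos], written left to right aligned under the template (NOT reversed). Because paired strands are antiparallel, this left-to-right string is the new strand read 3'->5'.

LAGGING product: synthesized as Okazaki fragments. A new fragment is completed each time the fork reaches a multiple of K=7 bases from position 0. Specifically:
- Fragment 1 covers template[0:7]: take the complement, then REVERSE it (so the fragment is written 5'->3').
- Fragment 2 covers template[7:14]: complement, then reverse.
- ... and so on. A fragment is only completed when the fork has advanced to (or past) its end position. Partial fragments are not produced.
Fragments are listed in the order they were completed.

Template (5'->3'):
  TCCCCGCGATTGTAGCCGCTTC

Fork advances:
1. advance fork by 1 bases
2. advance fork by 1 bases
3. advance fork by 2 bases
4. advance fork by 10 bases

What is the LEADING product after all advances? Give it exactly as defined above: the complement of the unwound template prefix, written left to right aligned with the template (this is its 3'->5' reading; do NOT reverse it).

Answer: AGGGGCGCTAACAT

Derivation:
Step 1: advance 1 -> fork_pos = 0 + 1 = 1.
Step 2: advance 1 -> fork_pos = 1 + 1 = 2.
Step 3: advance 2 -> fork_pos = 2 + 2 = 4.
Step 4: advance 10 -> fork_pos = 4 + 10 = 14.
Unwound prefix: template[0:14] = TCCCCGCGATTGTA
Complement it base by base (A<->T, C<->G), keeping left-to-right order:
  [0:5] TCCCC -> AGGGG
  [5:10] GCGAT -> CGCTA
  [10:14] TGTA -> ACAT
Concatenate: AGGGGCGCTAACAT (length 14; written aligned with the template, i.e. 3'->5').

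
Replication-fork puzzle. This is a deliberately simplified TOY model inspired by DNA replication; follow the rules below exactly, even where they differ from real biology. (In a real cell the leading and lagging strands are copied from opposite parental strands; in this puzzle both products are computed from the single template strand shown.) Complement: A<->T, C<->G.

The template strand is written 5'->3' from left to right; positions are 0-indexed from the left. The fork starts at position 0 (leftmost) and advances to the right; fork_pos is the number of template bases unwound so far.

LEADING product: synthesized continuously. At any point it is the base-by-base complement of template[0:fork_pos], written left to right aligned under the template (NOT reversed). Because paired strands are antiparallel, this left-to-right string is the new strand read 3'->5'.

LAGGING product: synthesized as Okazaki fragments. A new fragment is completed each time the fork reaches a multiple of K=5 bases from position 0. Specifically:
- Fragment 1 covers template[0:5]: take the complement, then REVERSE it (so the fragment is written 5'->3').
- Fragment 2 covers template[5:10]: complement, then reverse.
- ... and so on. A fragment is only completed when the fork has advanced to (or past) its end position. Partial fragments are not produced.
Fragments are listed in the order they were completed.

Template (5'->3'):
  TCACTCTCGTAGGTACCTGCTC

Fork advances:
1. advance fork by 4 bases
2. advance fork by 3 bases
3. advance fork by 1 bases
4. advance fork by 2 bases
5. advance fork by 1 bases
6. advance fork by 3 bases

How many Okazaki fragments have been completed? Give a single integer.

Step 1: advance 4 -> fork_pos = 0 + 4 = 4. Next multiple of 5 is 5 (not reached); still 0 fragment(s).
Step 2: advance 3 -> fork_pos = 4 + 3 = 7. Reached multiple(s) of 5: 5 -> fragment 1 completed (1 total).
Step 3: advance 1 -> fork_pos = 7 + 1 = 8. Next multiple of 5 is 10 (not reached); still 1 fragment(s).
Step 4: advance 2 -> fork_pos = 8 + 2 = 10. Reached multiple(s) of 5: 10 -> fragment 2 completed (2 total).
Step 5: advance 1 -> fork_pos = 10 + 1 = 11. Next multiple of 5 is 15 (not reached); still 2 fragment(s).
Step 6: advance 3 -> fork_pos = 11 + 3 = 14. Next multiple of 5 is 15 (not reached); still 2 fragment(s).
Check: final fork_pos = 14; the multiples of 5 that are <= 14 are 5..10 -> 14 // 5 = 2 completed fragment(s).

Answer: 2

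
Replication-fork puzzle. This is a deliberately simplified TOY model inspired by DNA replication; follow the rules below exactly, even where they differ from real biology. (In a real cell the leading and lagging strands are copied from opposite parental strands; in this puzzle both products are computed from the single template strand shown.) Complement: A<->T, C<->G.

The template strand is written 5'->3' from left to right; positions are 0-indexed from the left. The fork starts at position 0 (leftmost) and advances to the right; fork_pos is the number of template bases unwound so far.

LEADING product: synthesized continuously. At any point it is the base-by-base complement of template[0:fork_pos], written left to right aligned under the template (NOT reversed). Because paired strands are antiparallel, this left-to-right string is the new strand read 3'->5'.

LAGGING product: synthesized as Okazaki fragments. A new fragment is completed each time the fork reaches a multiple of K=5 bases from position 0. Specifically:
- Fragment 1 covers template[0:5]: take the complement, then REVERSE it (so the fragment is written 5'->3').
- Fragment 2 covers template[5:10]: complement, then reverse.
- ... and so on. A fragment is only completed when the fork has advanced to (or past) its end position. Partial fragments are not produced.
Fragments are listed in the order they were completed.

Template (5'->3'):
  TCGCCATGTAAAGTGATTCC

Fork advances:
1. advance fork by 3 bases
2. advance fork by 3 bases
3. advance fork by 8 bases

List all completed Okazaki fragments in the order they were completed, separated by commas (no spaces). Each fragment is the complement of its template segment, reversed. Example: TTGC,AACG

Step 1: advance 3 -> fork_pos = 0 + 3 = 3. Next multiple of 5 is 5 (not reached); still 0 fragment(s).
Step 2: advance 3 -> fork_pos = 3 + 3 = 6. Reached multiple(s) of 5: 5 -> fragment 1 completed (1 total).
Step 3: advance 8 -> fork_pos = 6 + 8 = 14. Reached multiple(s) of 5: 10 -> fragment 2 completed (2 total).
Final fork_pos = 14, so 2 fragment(s) are complete. Build each: template segment -> complement -> reverse.
Fragment 1: template[0:5] = TCGCC -> complement AGCGG -> reversed GGCGA
Fragment 2: template[5:10] = ATGTA -> complement TACAT -> reversed TACAT

Answer: GGCGA,TACAT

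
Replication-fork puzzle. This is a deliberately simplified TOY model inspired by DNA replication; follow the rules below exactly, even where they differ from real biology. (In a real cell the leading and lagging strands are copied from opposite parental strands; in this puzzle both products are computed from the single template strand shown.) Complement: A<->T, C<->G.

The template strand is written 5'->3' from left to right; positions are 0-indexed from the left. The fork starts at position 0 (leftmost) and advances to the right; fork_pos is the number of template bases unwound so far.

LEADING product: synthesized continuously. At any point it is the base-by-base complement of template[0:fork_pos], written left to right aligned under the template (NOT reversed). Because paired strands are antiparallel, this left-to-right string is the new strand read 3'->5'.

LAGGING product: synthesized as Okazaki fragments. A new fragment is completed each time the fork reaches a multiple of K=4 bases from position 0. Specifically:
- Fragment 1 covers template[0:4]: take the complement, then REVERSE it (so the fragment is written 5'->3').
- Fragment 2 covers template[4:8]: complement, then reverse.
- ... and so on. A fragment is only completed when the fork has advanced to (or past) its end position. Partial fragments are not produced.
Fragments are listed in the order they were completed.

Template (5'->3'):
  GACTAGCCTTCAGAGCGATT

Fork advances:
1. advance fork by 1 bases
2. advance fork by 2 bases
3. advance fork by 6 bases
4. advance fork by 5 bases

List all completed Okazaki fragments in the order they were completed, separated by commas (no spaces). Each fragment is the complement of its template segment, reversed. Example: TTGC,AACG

Answer: AGTC,GGCT,TGAA

Derivation:
Step 1: advance 1 -> fork_pos = 0 + 1 = 1. Next multiple of 4 is 4 (not reached); still 0 fragment(s).
Step 2: advance 2 -> fork_pos = 1 + 2 = 3. Next multiple of 4 is 4 (not reached); still 0 fragment(s).
Step 3: advance 6 -> fork_pos = 3 + 6 = 9. Reached multiple(s) of 4: 4, 8 -> fragments 1-2 completed (2 total).
Step 4: advance 5 -> fork_pos = 9 + 5 = 14. Reached multiple(s) of 4: 12 -> fragment 3 completed (3 total).
Final fork_pos = 14, so 3 fragment(s) are complete. Build each: template segment -> complement -> reverse.
Fragment 1: template[0:4] = GACT -> complement CTGA -> reversed AGTC
Fragment 2: template[4:8] = AGCC -> complement TCGG -> reversed GGCT
Fragment 3: template[8:12] = TTCA -> complement AAGT -> reversed TGAA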